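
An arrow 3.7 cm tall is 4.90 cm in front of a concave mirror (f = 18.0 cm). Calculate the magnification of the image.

m = +1.37

1/d_i = 1/f − 1/d_o = 1/(18.00) − 1/(4.90) = -0.1485, so d_i = -6.733 cm.
m = −d_i/d_o = −(-6.733)/(4.90) = +1.37.
The image is virtual, upright and enlarged, behind the mirror.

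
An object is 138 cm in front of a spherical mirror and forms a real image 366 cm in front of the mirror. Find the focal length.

Real image ⇒ d_i = +366 cm.
1/f = 1/d_o + 1/d_i = 1/(138) + 1/(366) = 0.009979, so f = 100 cm.
Since f is positive, the spherical mirror is concave.

f = 100 cm (concave)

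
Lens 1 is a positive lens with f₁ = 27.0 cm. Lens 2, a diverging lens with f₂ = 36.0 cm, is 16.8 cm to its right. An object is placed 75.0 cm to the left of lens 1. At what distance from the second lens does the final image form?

Lens 1: 1/d_i1 = 1/f₁ − 1/d_o1 = 1/(27.0) − 1/(75.0) = 0.02370, so d_i1 = 42.19 cm.
The intermediate image is 42.19 cm to the right of lens 1, which lies 25.39 cm to the right of lens 2 — a virtual object — so d_o2 = −25.39 cm.
Lens 2 is diverging, so f₂ = −36.0 cm.
Lens 2: 1/d_i2 = 1/f₂ − 1/d_o2 = 1/(-36.0) − 1/(-25.39) = 0.01161, so d_i2 = 86.1 cm.
The final image is real, 86.1 cm to the right of lens 2 (overall magnification ≈ -1.9).

86.1 cm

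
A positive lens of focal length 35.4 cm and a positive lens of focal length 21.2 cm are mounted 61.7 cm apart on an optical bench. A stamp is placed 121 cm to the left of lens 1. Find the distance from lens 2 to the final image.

25.9 cm

Lens 1: 1/d_i1 = 1/f₁ − 1/d_o1 = 1/(35.4) − 1/(121) = 0.01998, so d_i1 = 50.04 cm.
The intermediate image is 50.04 cm to the right of lens 1, which is 61.7 − (50.04) = 11.66 cm to the left of lens 2, so d_o2 = +11.66 cm.
Lens 2: 1/d_i2 = 1/f₂ − 1/d_o2 = 1/(21.2) − 1/(11.66) = -0.03859, so d_i2 = -25.9 cm.
The final image is virtual, 25.9 cm to the left of lens 2 (overall magnification ≈ -0.92).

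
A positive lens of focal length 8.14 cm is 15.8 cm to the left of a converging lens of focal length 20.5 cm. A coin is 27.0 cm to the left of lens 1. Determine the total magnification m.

Lens 1: 1/d_i1 = 1/(8.14) − 1/(27.0) = 0.08581, so d_i1 = 11.65 cm; m₁ = −d_i1/d_o1 = -0.4315.
d_o2 = 15.8 − (11.65) = 4.150 cm.
Lens 2: 1/d_i2 = 1/(20.5) − 1/(4.150) = -0.1922, so d_i2 = -5.203 cm; m₂ = −d_i2/d_o2 = +1.254.
m = m₁·m₂ = (-0.4315)(+1.254) = -0.541.

m = -0.541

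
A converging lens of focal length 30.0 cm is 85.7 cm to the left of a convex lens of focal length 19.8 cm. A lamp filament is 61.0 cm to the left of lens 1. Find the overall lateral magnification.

m = +2.79

Lens 1: 1/d_i1 = 1/(30.0) − 1/(61.0) = 0.01694, so d_i1 = 59.03 cm; m₁ = −d_i1/d_o1 = -0.9677.
d_o2 = 85.7 − (59.03) = 26.67 cm.
Lens 2: 1/d_i2 = 1/(19.8) − 1/(26.67) = 0.01301, so d_i2 = 76.87 cm; m₂ = −d_i2/d_o2 = -2.882.
m = m₁·m₂ = (-0.9677)(-2.882) = +2.79.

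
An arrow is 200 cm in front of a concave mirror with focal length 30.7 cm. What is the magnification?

m = -0.181

1/d_i = 1/f − 1/d_o = 1/(30.70) − 1/(200) = 0.02757, so d_i = 36.27 cm.
m = −d_i/d_o = −(36.27)/(200) = -0.181.
The image is real, inverted and reduced, in front of the mirror.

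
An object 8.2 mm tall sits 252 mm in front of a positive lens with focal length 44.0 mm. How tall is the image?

1.73 mm

1/d_i = 1/f − 1/d_o = 1/(44.00) − 1/(252) = 0.01876, so d_i = 53.31 mm.
m = −d_i/d_o = -0.2115.
|h_i| = |m|·h_o = 0.2115 × 8.2 = 1.73 mm. The image is real, inverted and reduced, on the far side of the lens.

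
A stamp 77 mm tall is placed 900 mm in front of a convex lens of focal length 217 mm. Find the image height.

24.5 mm

1/d_i = 1/f − 1/d_o = 1/(217.0) − 1/(900) = 0.003497, so d_i = 285.9 mm.
m = −d_i/d_o = -0.3177.
|h_i| = |m|·h_o = 0.3177 × 77 = 24.5 mm. The image is real, inverted and reduced, on the far side of the lens.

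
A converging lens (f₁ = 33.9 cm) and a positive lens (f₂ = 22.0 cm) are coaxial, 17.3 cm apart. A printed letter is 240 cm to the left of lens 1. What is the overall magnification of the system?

Lens 1: 1/d_i1 = 1/(33.9) − 1/(240) = 0.02533, so d_i1 = 39.48 cm; m₁ = −d_i1/d_o1 = -0.1645.
d_o2 = 17.3 − (39.48) = -22.18 cm (virtual object).
Lens 2: 1/d_i2 = 1/(22.0) − 1/(-22.18) = 0.09054, so d_i2 = 11.04 cm; m₂ = −d_i2/d_o2 = +0.4980.
m = m₁·m₂ = (-0.1645)(+0.4980) = -0.0819.

m = -0.0819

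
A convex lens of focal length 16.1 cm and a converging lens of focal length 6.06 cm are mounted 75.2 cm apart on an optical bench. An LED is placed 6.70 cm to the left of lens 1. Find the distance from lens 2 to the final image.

6.52 cm

Lens 1: 1/d_i1 = 1/f₁ − 1/d_o1 = 1/(16.1) − 1/(6.70) = -0.08714, so d_i1 = -11.48 cm.
The intermediate image is 11.48 cm to the left of lens 1 (virtual), which is 75.2 − (-11.48) = 86.68 cm to the left of lens 2, so d_o2 = +86.68 cm.
Lens 2: 1/d_i2 = 1/f₂ − 1/d_o2 = 1/(6.06) − 1/(86.68) = 0.1535, so d_i2 = 6.52 cm.
The final image is real, 6.52 cm to the right of lens 2 (overall magnification ≈ -0.13).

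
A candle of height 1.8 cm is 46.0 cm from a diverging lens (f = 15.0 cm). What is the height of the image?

For a diverging lens, f = -15.0 cm.
1/d_i = 1/f − 1/d_o = 1/(-15.00) − 1/(46.0) = -0.08841, so d_i = -11.31 cm.
m = −d_i/d_o = +0.2459.
|h_i| = |m|·h_o = 0.2459 × 1.8 = 0.443 cm. The image is virtual, upright and reduced, on the same side as the object.

0.443 cm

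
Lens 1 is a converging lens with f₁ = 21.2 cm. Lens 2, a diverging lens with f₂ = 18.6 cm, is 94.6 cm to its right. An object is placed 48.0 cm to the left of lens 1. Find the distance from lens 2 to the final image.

14.0 cm

Lens 1: 1/d_i1 = 1/f₁ − 1/d_o1 = 1/(21.2) − 1/(48.0) = 0.02634, so d_i1 = 37.97 cm.
The intermediate image is 37.97 cm to the right of lens 1, which is 94.6 − (37.97) = 56.63 cm to the left of lens 2, so d_o2 = +56.63 cm.
Lens 2 is diverging, so f₂ = −18.6 cm.
Lens 2: 1/d_i2 = 1/f₂ − 1/d_o2 = 1/(-18.6) − 1/(56.63) = -0.07142, so d_i2 = -14.0 cm.
The final image is virtual, 14.0 cm to the left of lens 2 (overall magnification ≈ -0.20).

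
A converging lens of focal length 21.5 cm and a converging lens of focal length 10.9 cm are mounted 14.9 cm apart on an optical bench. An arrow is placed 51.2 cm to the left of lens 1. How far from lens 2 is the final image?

7.31 cm

Lens 1: 1/d_i1 = 1/f₁ − 1/d_o1 = 1/(21.5) − 1/(51.2) = 0.02698, so d_i1 = 37.06 cm.
The intermediate image is 37.06 cm to the right of lens 1, which lies 22.16 cm to the right of lens 2 — a virtual object — so d_o2 = −22.16 cm.
Lens 2: 1/d_i2 = 1/f₂ − 1/d_o2 = 1/(10.9) − 1/(-22.16) = 0.1369, so d_i2 = 7.31 cm.
The final image is real, 7.31 cm to the right of lens 2 (overall magnification ≈ -0.24).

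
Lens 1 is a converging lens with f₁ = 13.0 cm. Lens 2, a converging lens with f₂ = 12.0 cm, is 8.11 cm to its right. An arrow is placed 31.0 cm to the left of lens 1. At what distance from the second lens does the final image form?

6.52 cm

Lens 1: 1/d_i1 = 1/f₁ − 1/d_o1 = 1/(13.0) − 1/(31.0) = 0.04467, so d_i1 = 22.39 cm.
The intermediate image is 22.39 cm to the right of lens 1, which lies 14.28 cm to the right of lens 2 — a virtual object — so d_o2 = −14.28 cm.
Lens 2: 1/d_i2 = 1/f₂ − 1/d_o2 = 1/(12.0) − 1/(-14.28) = 0.1534, so d_i2 = 6.52 cm.
The final image is real, 6.52 cm to the right of lens 2 (overall magnification ≈ -0.33).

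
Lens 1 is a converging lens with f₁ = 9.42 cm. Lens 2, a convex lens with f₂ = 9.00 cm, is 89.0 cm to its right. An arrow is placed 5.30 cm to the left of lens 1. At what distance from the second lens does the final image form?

Lens 1: 1/d_i1 = 1/f₁ − 1/d_o1 = 1/(9.42) − 1/(5.30) = -0.08252, so d_i1 = -12.12 cm.
The intermediate image is 12.12 cm to the left of lens 1 (virtual), which is 89.0 − (-12.12) = 101.1 cm to the left of lens 2, so d_o2 = +101.1 cm.
Lens 2: 1/d_i2 = 1/f₂ − 1/d_o2 = 1/(9.00) − 1/(101.1) = 0.1012, so d_i2 = 9.88 cm.
The final image is real, 9.88 cm to the right of lens 2 (overall magnification ≈ -0.22).

9.88 cm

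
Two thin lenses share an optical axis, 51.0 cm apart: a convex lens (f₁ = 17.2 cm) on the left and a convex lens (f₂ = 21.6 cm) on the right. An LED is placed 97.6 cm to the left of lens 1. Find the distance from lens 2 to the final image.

Lens 1: 1/d_i1 = 1/f₁ − 1/d_o1 = 1/(17.2) − 1/(97.6) = 0.04789, so d_i1 = 20.88 cm.
The intermediate image is 20.88 cm to the right of lens 1, which is 51.0 − (20.88) = 30.12 cm to the left of lens 2, so d_o2 = +30.12 cm.
Lens 2: 1/d_i2 = 1/f₂ − 1/d_o2 = 1/(21.6) − 1/(30.12) = 0.01310, so d_i2 = 76.4 cm.
The final image is real, 76.4 cm to the right of lens 2 (overall magnification ≈ 0.54).

76.4 cm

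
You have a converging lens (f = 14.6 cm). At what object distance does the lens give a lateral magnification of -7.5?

m = −d_i/d_o ⇒ d_i = −m·d_o.
1/f = 1/d_o + 1/d_i = 1/d_o − 1/(m·d_o) = (1 − 1/m)/d_o, so d_o = f(1 − 1/m) = (14.60)(1 − 1/(-7.5)) = 16.5 cm.

16.5 cm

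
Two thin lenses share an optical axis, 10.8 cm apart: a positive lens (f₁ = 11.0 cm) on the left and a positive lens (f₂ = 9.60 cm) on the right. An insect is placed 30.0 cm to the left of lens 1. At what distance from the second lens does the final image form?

3.90 cm

Lens 1: 1/d_i1 = 1/f₁ − 1/d_o1 = 1/(11.0) − 1/(30.0) = 0.05758, so d_i1 = 17.37 cm.
The intermediate image is 17.37 cm to the right of lens 1, which lies 6.570 cm to the right of lens 2 — a virtual object — so d_o2 = −6.570 cm.
Lens 2: 1/d_i2 = 1/f₂ − 1/d_o2 = 1/(9.60) − 1/(-6.570) = 0.2564, so d_i2 = 3.90 cm.
The final image is real, 3.90 cm to the right of lens 2 (overall magnification ≈ -0.34).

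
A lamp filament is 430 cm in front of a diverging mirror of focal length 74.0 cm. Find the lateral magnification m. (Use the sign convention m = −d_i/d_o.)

For a diverging mirror, f = -74.0 cm.
1/d_i = 1/f − 1/d_o = 1/(-74.00) − 1/(430) = -0.01584, so d_i = -63.13 cm.
m = −d_i/d_o = −(-63.13)/(430) = +0.147.
The image is virtual, upright and reduced, behind the mirror.

m = +0.147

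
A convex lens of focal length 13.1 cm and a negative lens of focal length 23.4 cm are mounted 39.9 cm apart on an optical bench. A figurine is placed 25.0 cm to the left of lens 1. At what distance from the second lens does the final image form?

8.10 cm

Lens 1: 1/d_i1 = 1/f₁ − 1/d_o1 = 1/(13.1) − 1/(25.0) = 0.03634, so d_i1 = 27.52 cm.
The intermediate image is 27.52 cm to the right of lens 1, which is 39.9 − (27.52) = 12.38 cm to the left of lens 2, so d_o2 = +12.38 cm.
Lens 2 is diverging, so f₂ = −23.4 cm.
Lens 2: 1/d_i2 = 1/f₂ − 1/d_o2 = 1/(-23.4) − 1/(12.38) = -0.1235, so d_i2 = -8.10 cm.
The final image is virtual, 8.10 cm to the left of lens 2 (overall magnification ≈ -0.72).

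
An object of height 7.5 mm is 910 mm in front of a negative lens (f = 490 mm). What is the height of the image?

2.62 mm

For a negative lens, f = -490 mm.
1/d_i = 1/f − 1/d_o = 1/(-490.0) − 1/(910) = -0.003140, so d_i = -318.5 mm.
m = −d_i/d_o = +0.3500.
|h_i| = |m|·h_o = 0.3500 × 7.5 = 2.62 mm. The image is virtual, upright and reduced, on the same side as the object.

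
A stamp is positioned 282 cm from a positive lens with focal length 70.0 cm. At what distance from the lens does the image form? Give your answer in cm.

93.1 cm

Thin-lens equation: 1/v = 1/f − 1/u = 1/(70.00) − 1/(282) = 0.01429 − 0.003546 = 0.01074, so v = 93.1 cm.
The image is real, inverted and reduced, on the far side of the lens.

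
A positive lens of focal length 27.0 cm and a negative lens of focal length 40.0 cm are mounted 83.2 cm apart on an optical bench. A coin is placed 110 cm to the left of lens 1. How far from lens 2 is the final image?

Lens 1: 1/d_i1 = 1/f₁ − 1/d_o1 = 1/(27.0) − 1/(110) = 0.02795, so d_i1 = 35.78 cm.
The intermediate image is 35.78 cm to the right of lens 1, which is 83.2 − (35.78) = 47.42 cm to the left of lens 2, so d_o2 = +47.42 cm.
Lens 2 is diverging, so f₂ = −40.0 cm.
Lens 2: 1/d_i2 = 1/f₂ − 1/d_o2 = 1/(-40.0) − 1/(47.42) = -0.04609, so d_i2 = -21.7 cm.
The final image is virtual, 21.7 cm to the left of lens 2 (overall magnification ≈ -0.15).

21.7 cm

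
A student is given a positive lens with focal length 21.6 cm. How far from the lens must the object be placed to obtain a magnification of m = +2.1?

m = −d_i/d_o ⇒ d_i = −m·d_o.
1/f = 1/d_o + 1/d_i = 1/d_o − 1/(m·d_o) = (1 − 1/m)/d_o, so d_o = f(1 − 1/m) = (21.60)(1 − 1/(+2.1)) = 11.3 cm.

11.3 cm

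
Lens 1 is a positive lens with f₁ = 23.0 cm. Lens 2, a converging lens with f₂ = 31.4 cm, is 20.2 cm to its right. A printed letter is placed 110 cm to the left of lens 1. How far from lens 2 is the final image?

6.92 cm

Lens 1: 1/d_i1 = 1/f₁ − 1/d_o1 = 1/(23.0) − 1/(110) = 0.03439, so d_i1 = 29.08 cm.
The intermediate image is 29.08 cm to the right of lens 1, which lies 8.880 cm to the right of lens 2 — a virtual object — so d_o2 = −8.880 cm.
Lens 2: 1/d_i2 = 1/f₂ − 1/d_o2 = 1/(31.4) − 1/(-8.880) = 0.1445, so d_i2 = 6.92 cm.
The final image is real, 6.92 cm to the right of lens 2 (overall magnification ≈ -0.21).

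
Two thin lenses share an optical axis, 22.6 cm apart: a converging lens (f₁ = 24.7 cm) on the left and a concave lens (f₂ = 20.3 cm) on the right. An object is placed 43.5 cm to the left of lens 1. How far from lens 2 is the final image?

49.2 cm

Lens 1: 1/d_i1 = 1/f₁ − 1/d_o1 = 1/(24.7) − 1/(43.5) = 0.01750, so d_i1 = 57.15 cm.
The intermediate image is 57.15 cm to the right of lens 1, which lies 34.55 cm to the right of lens 2 — a virtual object — so d_o2 = −34.55 cm.
Lens 2 is diverging, so f₂ = −20.3 cm.
Lens 2: 1/d_i2 = 1/f₂ − 1/d_o2 = 1/(-20.3) − 1/(-34.55) = -0.02032, so d_i2 = -49.2 cm.
The final image is virtual, 49.2 cm to the left of lens 2 (overall magnification ≈ 1.9).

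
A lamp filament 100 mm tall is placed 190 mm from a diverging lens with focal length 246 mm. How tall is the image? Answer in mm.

For a diverging lens, f = -246 mm.
1/d_i = 1/f − 1/d_o = 1/(-246.0) − 1/(190) = -0.009328, so d_i = -107.2 mm.
m = −d_i/d_o = +0.5642.
|h_i| = |m|·h_o = 0.5642 × 100 = 56.4 mm. The image is virtual, upright and reduced, on the same side as the object.

56.4 mm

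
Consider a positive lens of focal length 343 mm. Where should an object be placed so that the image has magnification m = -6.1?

m = −d_i/d_o ⇒ d_i = −m·d_o.
1/f = 1/d_o + 1/d_i = 1/d_o − 1/(m·d_o) = (1 − 1/m)/d_o, so d_o = f(1 − 1/m) = (343.0)(1 − 1/(-6.1)) = 399 mm.

399 mm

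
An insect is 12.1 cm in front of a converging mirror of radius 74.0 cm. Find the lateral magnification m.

f = R/2 = 74.0/2 = 37.00 cm.
1/d_i = 1/f − 1/d_o = 1/(37.00) − 1/(12.1) = -0.05562, so d_i = -17.98 cm.
m = −d_i/d_o = −(-17.98)/(12.1) = +1.49.
The image is virtual, upright and enlarged, behind the mirror.

m = +1.49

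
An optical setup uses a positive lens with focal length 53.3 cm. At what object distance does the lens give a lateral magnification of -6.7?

m = −d_i/d_o ⇒ d_i = −m·d_o.
1/f = 1/d_o + 1/d_i = 1/d_o − 1/(m·d_o) = (1 − 1/m)/d_o, so d_o = f(1 − 1/m) = (53.30)(1 − 1/(-6.7)) = 61.3 cm.

61.3 cm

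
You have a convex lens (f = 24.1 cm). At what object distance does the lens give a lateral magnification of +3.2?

m = −d_i/d_o ⇒ d_i = −m·d_o.
1/f = 1/d_o + 1/d_i = 1/d_o − 1/(m·d_o) = (1 − 1/m)/d_o, so d_o = f(1 − 1/m) = (24.10)(1 − 1/(+3.2)) = 16.6 cm.

16.6 cm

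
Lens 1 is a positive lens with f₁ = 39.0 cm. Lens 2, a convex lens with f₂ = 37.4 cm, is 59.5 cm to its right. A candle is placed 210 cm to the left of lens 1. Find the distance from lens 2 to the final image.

Lens 1: 1/d_i1 = 1/f₁ − 1/d_o1 = 1/(39.0) − 1/(210) = 0.02088, so d_i1 = 47.89 cm.
The intermediate image is 47.89 cm to the right of lens 1, which is 59.5 − (47.89) = 11.61 cm to the left of lens 2, so d_o2 = +11.61 cm.
Lens 2: 1/d_i2 = 1/f₂ − 1/d_o2 = 1/(37.4) − 1/(11.61) = -0.05939, so d_i2 = -16.8 cm.
The final image is virtual, 16.8 cm to the left of lens 2 (overall magnification ≈ -0.33).

16.8 cm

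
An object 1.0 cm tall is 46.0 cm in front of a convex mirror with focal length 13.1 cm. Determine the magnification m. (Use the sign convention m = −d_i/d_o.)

m = +0.222

For a convex mirror, f = -13.1 cm.
1/d_i = 1/f − 1/d_o = 1/(-13.10) − 1/(46.0) = -0.09808, so d_i = -10.20 cm.
m = −d_i/d_o = −(-10.20)/(46.0) = +0.222.
The image is virtual, upright and reduced, behind the mirror.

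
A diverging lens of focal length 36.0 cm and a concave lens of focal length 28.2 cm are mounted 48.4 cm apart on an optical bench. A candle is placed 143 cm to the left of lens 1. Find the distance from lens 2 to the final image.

20.7 cm

Lens 1 is diverging, so f₁ = −36.0 cm.
Lens 1: 1/d_i1 = 1/f₁ − 1/d_o1 = 1/(-36.0) − 1/(143) = -0.03477, so d_i1 = -28.76 cm.
The intermediate image is 28.76 cm to the left of lens 1 (virtual), which is 48.4 − (-28.76) = 77.16 cm to the left of lens 2, so d_o2 = +77.16 cm.
Lens 2 is diverging, so f₂ = −28.2 cm.
Lens 2: 1/d_i2 = 1/f₂ − 1/d_o2 = 1/(-28.2) − 1/(77.16) = -0.04842, so d_i2 = -20.7 cm.
The final image is virtual, 20.7 cm to the left of lens 2 (overall magnification ≈ 0.054).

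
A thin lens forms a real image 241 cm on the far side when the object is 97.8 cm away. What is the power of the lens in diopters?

d_i = +241 cm.
1/f = 1/d_o + 1/d_i = 1/(97.8) + 1/(241) = 0.01437 cm⁻¹.
f = 69.57 cm = 0.6957 m, so P = 1/f = +1.44 D.

P = +1.44 D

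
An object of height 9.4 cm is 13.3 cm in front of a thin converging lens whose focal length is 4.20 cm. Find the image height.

1/d_i = 1/f − 1/d_o = 1/(4.200) − 1/(13.3) = 0.1629, so d_i = 6.138 cm.
m = −d_i/d_o = -0.4615.
|h_i| = |m|·h_o = 0.4615 × 9.4 = 4.34 cm. The image is real, inverted and reduced, on the far side of the lens.

4.34 cm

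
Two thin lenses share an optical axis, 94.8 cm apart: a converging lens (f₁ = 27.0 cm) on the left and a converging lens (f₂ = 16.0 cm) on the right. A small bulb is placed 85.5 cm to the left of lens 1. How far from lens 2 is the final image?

22.5 cm

Lens 1: 1/d_i1 = 1/f₁ − 1/d_o1 = 1/(27.0) − 1/(85.5) = 0.02534, so d_i1 = 39.46 cm.
The intermediate image is 39.46 cm to the right of lens 1, which is 94.8 − (39.46) = 55.34 cm to the left of lens 2, so d_o2 = +55.34 cm.
Lens 2: 1/d_i2 = 1/f₂ − 1/d_o2 = 1/(16.0) − 1/(55.34) = 0.04443, so d_i2 = 22.5 cm.
The final image is real, 22.5 cm to the right of lens 2 (overall magnification ≈ 0.19).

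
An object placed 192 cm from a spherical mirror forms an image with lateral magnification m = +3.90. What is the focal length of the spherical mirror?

m = −d_i/d_o ⇒ d_i = −m·d_o = −(+3.90)·(192) = -748.8 cm.
1/f = 1/d_o + 1/d_i = 1/(192) + 1/(-748.8) = 0.003873, so f = 258 cm.
Since f is positive, the spherical mirror is concave.

f = 258 cm (concave)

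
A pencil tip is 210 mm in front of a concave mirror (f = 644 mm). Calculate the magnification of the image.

1/d_i = 1/f − 1/d_o = 1/(644.0) − 1/(210) = -0.003209, so d_i = -311.6 mm.
m = −d_i/d_o = −(-311.6)/(210) = +1.48.
The image is virtual, upright and enlarged, behind the mirror.

m = +1.48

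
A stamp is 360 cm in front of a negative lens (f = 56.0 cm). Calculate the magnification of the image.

For a negative lens, f = -56.0 cm.
1/d_i = 1/f − 1/d_o = 1/(-56.00) − 1/(360) = -0.02063, so d_i = -48.46 cm.
m = −d_i/d_o = −(-48.46)/(360) = +0.135.
The image is virtual, upright and reduced, on the same side as the object.

m = +0.135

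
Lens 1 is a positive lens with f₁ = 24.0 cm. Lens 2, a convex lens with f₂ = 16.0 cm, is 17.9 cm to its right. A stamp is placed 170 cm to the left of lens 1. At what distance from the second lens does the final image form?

Lens 1: 1/d_i1 = 1/f₁ − 1/d_o1 = 1/(24.0) − 1/(170) = 0.03578, so d_i1 = 27.95 cm.
The intermediate image is 27.95 cm to the right of lens 1, which lies 10.05 cm to the right of lens 2 — a virtual object — so d_o2 = −10.05 cm.
Lens 2: 1/d_i2 = 1/f₂ − 1/d_o2 = 1/(16.0) − 1/(-10.05) = 0.1620, so d_i2 = 6.17 cm.
The final image is real, 6.17 cm to the right of lens 2 (overall magnification ≈ -0.10).

6.17 cm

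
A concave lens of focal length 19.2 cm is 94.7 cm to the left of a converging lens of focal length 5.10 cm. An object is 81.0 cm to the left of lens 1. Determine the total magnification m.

f₁ = −19.2 cm (diverging).
Lens 1: 1/d_i1 = 1/(-19.2) − 1/(81.0) = -0.06443, so d_i1 = -15.52 cm; m₁ = −d_i1/d_o1 = +0.1916.
d_o2 = 94.7 − (-15.52) = 110.2 cm.
Lens 2: 1/d_i2 = 1/(5.10) − 1/(110.2) = 0.1870, so d_i2 = 5.347 cm; m₂ = −d_i2/d_o2 = -0.04853.
m = m₁·m₂ = (+0.1916)(-0.04853) = -0.00930.

m = -0.00930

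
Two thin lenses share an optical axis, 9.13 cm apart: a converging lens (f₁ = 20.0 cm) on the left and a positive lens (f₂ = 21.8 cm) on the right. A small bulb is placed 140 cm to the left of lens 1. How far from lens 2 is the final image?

8.60 cm

Lens 1: 1/d_i1 = 1/f₁ − 1/d_o1 = 1/(20.0) − 1/(140) = 0.04286, so d_i1 = 23.33 cm.
The intermediate image is 23.33 cm to the right of lens 1, which lies 14.20 cm to the right of lens 2 — a virtual object — so d_o2 = −14.20 cm.
Lens 2: 1/d_i2 = 1/f₂ − 1/d_o2 = 1/(21.8) − 1/(-14.20) = 0.1163, so d_i2 = 8.60 cm.
The final image is real, 8.60 cm to the right of lens 2 (overall magnification ≈ -0.10).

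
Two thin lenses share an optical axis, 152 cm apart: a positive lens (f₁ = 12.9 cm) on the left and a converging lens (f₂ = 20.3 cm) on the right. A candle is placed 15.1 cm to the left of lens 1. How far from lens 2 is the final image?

Lens 1: 1/d_i1 = 1/f₁ − 1/d_o1 = 1/(12.9) − 1/(15.1) = 0.01129, so d_i1 = 88.54 cm.
The intermediate image is 88.54 cm to the right of lens 1, which is 152 − (88.54) = 63.46 cm to the left of lens 2, so d_o2 = +63.46 cm.
Lens 2: 1/d_i2 = 1/f₂ − 1/d_o2 = 1/(20.3) − 1/(63.46) = 0.03350, so d_i2 = 29.8 cm.
The final image is real, 29.8 cm to the right of lens 2 (overall magnification ≈ 2.8).

29.8 cm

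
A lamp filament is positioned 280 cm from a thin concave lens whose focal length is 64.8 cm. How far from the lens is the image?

52.6 cm

For a concave lens, f = -64.8 cm.
Thin-lens equation: 1/s_i = 1/f − 1/s_o = 1/(-64.80) − 1/(280) = -0.01543 − 0.003571 = -0.01900, so s_i = -52.6 cm.
The image is virtual, upright and reduced, on the same side as the object.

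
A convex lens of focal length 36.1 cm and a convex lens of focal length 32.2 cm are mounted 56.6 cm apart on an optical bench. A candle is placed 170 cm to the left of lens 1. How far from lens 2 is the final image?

16.2 cm

Lens 1: 1/d_i1 = 1/f₁ − 1/d_o1 = 1/(36.1) − 1/(170) = 0.02182, so d_i1 = 45.83 cm.
The intermediate image is 45.83 cm to the right of lens 1, which is 56.6 − (45.83) = 10.77 cm to the left of lens 2, so d_o2 = +10.77 cm.
Lens 2: 1/d_i2 = 1/f₂ − 1/d_o2 = 1/(32.2) − 1/(10.77) = -0.06179, so d_i2 = -16.2 cm.
The final image is virtual, 16.2 cm to the left of lens 2 (overall magnification ≈ -0.41).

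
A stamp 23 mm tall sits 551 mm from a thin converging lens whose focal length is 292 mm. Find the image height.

1/d_i = 1/f − 1/d_o = 1/(292.0) − 1/(551) = 0.001610, so d_i = 621.2 mm.
m = −d_i/d_o = -1.127.
|h_i| = |m|·h_o = 1.127 × 23 = 25.9 mm. The image is real, inverted and enlarged, on the far side of the lens.

25.9 mm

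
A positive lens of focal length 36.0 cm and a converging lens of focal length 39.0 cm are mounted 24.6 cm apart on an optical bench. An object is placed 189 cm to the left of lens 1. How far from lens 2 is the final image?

Lens 1: 1/d_i1 = 1/f₁ − 1/d_o1 = 1/(36.0) − 1/(189) = 0.02249, so d_i1 = 44.47 cm.
The intermediate image is 44.47 cm to the right of lens 1, which lies 19.87 cm to the right of lens 2 — a virtual object — so d_o2 = −19.87 cm.
Lens 2: 1/d_i2 = 1/f₂ − 1/d_o2 = 1/(39.0) − 1/(-19.87) = 0.07597, so d_i2 = 13.2 cm.
The final image is real, 13.2 cm to the right of lens 2 (overall magnification ≈ -0.16).

13.2 cm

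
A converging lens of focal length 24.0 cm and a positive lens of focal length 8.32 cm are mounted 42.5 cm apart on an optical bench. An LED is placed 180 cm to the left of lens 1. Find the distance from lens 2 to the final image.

19.0 cm

Lens 1: 1/d_i1 = 1/f₁ − 1/d_o1 = 1/(24.0) − 1/(180) = 0.03611, so d_i1 = 27.69 cm.
The intermediate image is 27.69 cm to the right of lens 1, which is 42.5 − (27.69) = 14.81 cm to the left of lens 2, so d_o2 = +14.81 cm.
Lens 2: 1/d_i2 = 1/f₂ − 1/d_o2 = 1/(8.32) − 1/(14.81) = 0.05267, so d_i2 = 19.0 cm.
The final image is real, 19.0 cm to the right of lens 2 (overall magnification ≈ 0.20).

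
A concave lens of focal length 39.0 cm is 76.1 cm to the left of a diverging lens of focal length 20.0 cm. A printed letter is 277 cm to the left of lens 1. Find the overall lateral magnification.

f₁ = −39.0 cm (diverging).
Lens 1: 1/d_i1 = 1/(-39.0) − 1/(277) = -0.02925, so d_i1 = -34.19 cm; m₁ = −d_i1/d_o1 = +0.1234.
d_o2 = 76.1 − (-34.19) = 110.3 cm.
f₂ = −20.0 cm (diverging).
Lens 2: 1/d_i2 = 1/(-20.0) − 1/(110.3) = -0.05907, so d_i2 = -16.93 cm; m₂ = −d_i2/d_o2 = +0.1535.
m = m₁·m₂ = (+0.1234)(+0.1535) = +0.0189.

m = +0.0189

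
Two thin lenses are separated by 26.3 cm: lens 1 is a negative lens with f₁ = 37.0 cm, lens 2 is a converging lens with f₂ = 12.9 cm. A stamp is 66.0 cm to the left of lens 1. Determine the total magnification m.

f₁ = −37.0 cm (diverging).
Lens 1: 1/d_i1 = 1/(-37.0) − 1/(66.0) = -0.04218, so d_i1 = -23.71 cm; m₁ = −d_i1/d_o1 = +0.3592.
d_o2 = 26.3 − (-23.71) = 50.01 cm.
Lens 2: 1/d_i2 = 1/(12.9) − 1/(50.01) = 0.05752, so d_i2 = 17.38 cm; m₂ = −d_i2/d_o2 = -0.3476.
m = m₁·m₂ = (+0.3592)(-0.3476) = -0.125.

m = -0.125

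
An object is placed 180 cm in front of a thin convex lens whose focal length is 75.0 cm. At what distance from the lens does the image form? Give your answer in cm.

129 cm

Thin-lens equation: 1/v = 1/f − 1/u = 1/(75.00) − 1/(180) = 0.01333 − 0.005556 = 0.007778, so v = 129 cm.
The image is real, inverted and reduced, on the far side of the lens.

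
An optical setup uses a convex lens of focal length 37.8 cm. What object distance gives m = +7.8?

m = −d_i/d_o ⇒ d_i = −m·d_o.
1/f = 1/d_o + 1/d_i = 1/d_o − 1/(m·d_o) = (1 − 1/m)/d_o, so d_o = f(1 − 1/m) = (37.80)(1 − 1/(+7.8)) = 33.0 cm.

33.0 cm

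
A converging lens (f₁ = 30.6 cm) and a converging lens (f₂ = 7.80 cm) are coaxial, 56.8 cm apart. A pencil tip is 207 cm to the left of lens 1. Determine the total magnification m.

Lens 1: 1/d_i1 = 1/(30.6) − 1/(207) = 0.02785, so d_i1 = 35.91 cm; m₁ = −d_i1/d_o1 = -0.1735.
d_o2 = 56.8 − (35.91) = 20.89 cm.
Lens 2: 1/d_i2 = 1/(7.80) − 1/(20.89) = 0.08034, so d_i2 = 12.45 cm; m₂ = −d_i2/d_o2 = -0.5959.
m = m₁·m₂ = (-0.1735)(-0.5959) = +0.103.

m = +0.103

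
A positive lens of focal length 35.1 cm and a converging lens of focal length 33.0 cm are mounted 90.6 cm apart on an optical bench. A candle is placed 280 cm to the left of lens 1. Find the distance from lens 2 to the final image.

95.3 cm

Lens 1: 1/d_i1 = 1/f₁ − 1/d_o1 = 1/(35.1) − 1/(280) = 0.02492, so d_i1 = 40.13 cm.
The intermediate image is 40.13 cm to the right of lens 1, which is 90.6 − (40.13) = 50.47 cm to the left of lens 2, so d_o2 = +50.47 cm.
Lens 2: 1/d_i2 = 1/f₂ − 1/d_o2 = 1/(33.0) − 1/(50.47) = 0.01049, so d_i2 = 95.3 cm.
The final image is real, 95.3 cm to the right of lens 2 (overall magnification ≈ 0.27).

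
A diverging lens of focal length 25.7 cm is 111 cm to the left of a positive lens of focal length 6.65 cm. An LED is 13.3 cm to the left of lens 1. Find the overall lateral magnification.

f₁ = −25.7 cm (diverging).
Lens 1: 1/d_i1 = 1/(-25.7) − 1/(13.3) = -0.1141, so d_i1 = -8.764 cm; m₁ = −d_i1/d_o1 = +0.6589.
d_o2 = 111 − (-8.764) = 119.8 cm.
Lens 2: 1/d_i2 = 1/(6.65) − 1/(119.8) = 0.1420, so d_i2 = 7.041 cm; m₂ = −d_i2/d_o2 = -0.05877.
m = m₁·m₂ = (+0.6589)(-0.05877) = -0.0387.

m = -0.0387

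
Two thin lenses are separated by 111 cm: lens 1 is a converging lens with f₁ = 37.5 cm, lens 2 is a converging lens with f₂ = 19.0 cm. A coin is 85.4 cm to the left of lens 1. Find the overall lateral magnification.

m = +0.592

Lens 1: 1/d_i1 = 1/(37.5) − 1/(85.4) = 0.01496, so d_i1 = 66.86 cm; m₁ = −d_i1/d_o1 = -0.7829.
d_o2 = 111 − (66.86) = 44.14 cm.
Lens 2: 1/d_i2 = 1/(19.0) − 1/(44.14) = 0.02998, so d_i2 = 33.36 cm; m₂ = −d_i2/d_o2 = -0.7558.
m = m₁·m₂ = (-0.7829)(-0.7558) = +0.592.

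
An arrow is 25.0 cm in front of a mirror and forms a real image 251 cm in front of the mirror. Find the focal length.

f = 22.7 cm (concave)

Real image ⇒ d_i = +251 cm.
1/f = 1/d_o + 1/d_i = 1/(25.0) + 1/(251) = 0.04398, so f = 22.7 cm.
Since f is positive, the mirror is concave.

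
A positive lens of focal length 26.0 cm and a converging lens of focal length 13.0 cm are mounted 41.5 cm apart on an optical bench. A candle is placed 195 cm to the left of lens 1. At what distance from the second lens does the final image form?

99.7 cm

Lens 1: 1/d_i1 = 1/f₁ − 1/d_o1 = 1/(26.0) − 1/(195) = 0.03333, so d_i1 = 30.00 cm.
The intermediate image is 30.00 cm to the right of lens 1, which is 41.5 − (30.00) = 11.50 cm to the left of lens 2, so d_o2 = +11.50 cm.
Lens 2: 1/d_i2 = 1/f₂ − 1/d_o2 = 1/(13.0) − 1/(11.50) = -0.01003, so d_i2 = -99.7 cm.
The final image is virtual, 99.7 cm to the left of lens 2 (overall magnification ≈ -1.3).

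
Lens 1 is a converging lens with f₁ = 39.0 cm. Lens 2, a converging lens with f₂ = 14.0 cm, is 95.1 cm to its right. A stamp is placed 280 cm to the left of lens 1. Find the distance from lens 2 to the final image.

Lens 1: 1/d_i1 = 1/f₁ − 1/d_o1 = 1/(39.0) − 1/(280) = 0.02207, so d_i1 = 45.31 cm.
The intermediate image is 45.31 cm to the right of lens 1, which is 95.1 − (45.31) = 49.79 cm to the left of lens 2, so d_o2 = +49.79 cm.
Lens 2: 1/d_i2 = 1/f₂ − 1/d_o2 = 1/(14.0) − 1/(49.79) = 0.05134, so d_i2 = 19.5 cm.
The final image is real, 19.5 cm to the right of lens 2 (overall magnification ≈ 0.063).

19.5 cm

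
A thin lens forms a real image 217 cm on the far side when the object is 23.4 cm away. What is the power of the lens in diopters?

P = +4.73 D

d_i = +217 cm.
1/f = 1/d_o + 1/d_i = 1/(23.4) + 1/(217) = 0.04734 cm⁻¹.
f = 21.12 cm = 0.2112 m, so P = 1/f = +4.73 D.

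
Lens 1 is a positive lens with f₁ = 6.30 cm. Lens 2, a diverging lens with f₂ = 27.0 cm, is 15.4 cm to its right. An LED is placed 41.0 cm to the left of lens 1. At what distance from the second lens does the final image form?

6.15 cm

Lens 1: 1/d_i1 = 1/f₁ − 1/d_o1 = 1/(6.30) − 1/(41.0) = 0.1343, so d_i1 = 7.444 cm.
The intermediate image is 7.444 cm to the right of lens 1, which is 15.4 − (7.444) = 7.956 cm to the left of lens 2, so d_o2 = +7.956 cm.
Lens 2 is diverging, so f₂ = −27.0 cm.
Lens 2: 1/d_i2 = 1/f₂ − 1/d_o2 = 1/(-27.0) − 1/(7.956) = -0.1627, so d_i2 = -6.15 cm.
The final image is virtual, 6.15 cm to the left of lens 2 (overall magnification ≈ -0.14).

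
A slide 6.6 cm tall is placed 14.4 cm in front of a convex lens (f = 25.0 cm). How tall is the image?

1/d_i = 1/f − 1/d_o = 1/(25.00) − 1/(14.4) = -0.02944, so d_i = -33.96 cm.
m = −d_i/d_o = +2.358.
|h_i| = |m|·h_o = 2.358 × 6.6 = 15.6 cm. The image is virtual, upright and enlarged, on the same side as the object.

15.6 cm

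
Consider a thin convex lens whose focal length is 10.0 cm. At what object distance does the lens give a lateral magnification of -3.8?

m = −d_i/d_o ⇒ d_i = −m·d_o.
1/f = 1/d_o + 1/d_i = 1/d_o − 1/(m·d_o) = (1 − 1/m)/d_o, so d_o = f(1 − 1/m) = (10.00)(1 − 1/(-3.8)) = 12.6 cm.

12.6 cm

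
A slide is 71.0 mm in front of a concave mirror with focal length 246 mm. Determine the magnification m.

m = +1.41

1/d_i = 1/f − 1/d_o = 1/(246.0) − 1/(71.0) = -0.01002, so d_i = -99.81 mm.
m = −d_i/d_o = −(-99.81)/(71.0) = +1.41.
The image is virtual, upright and enlarged, behind the mirror.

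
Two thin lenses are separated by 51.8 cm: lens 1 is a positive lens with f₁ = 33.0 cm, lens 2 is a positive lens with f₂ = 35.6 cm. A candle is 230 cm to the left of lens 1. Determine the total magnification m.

m = -0.267

Lens 1: 1/d_i1 = 1/(33.0) − 1/(230) = 0.02596, so d_i1 = 38.53 cm; m₁ = −d_i1/d_o1 = -0.1675.
d_o2 = 51.8 − (38.53) = 13.27 cm.
Lens 2: 1/d_i2 = 1/(35.6) − 1/(13.27) = -0.04727, so d_i2 = -21.16 cm; m₂ = −d_i2/d_o2 = +1.594.
m = m₁·m₂ = (-0.1675)(+1.594) = -0.267.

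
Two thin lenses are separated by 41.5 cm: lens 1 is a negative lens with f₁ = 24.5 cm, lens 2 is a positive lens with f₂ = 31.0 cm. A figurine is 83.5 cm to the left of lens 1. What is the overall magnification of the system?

f₁ = −24.5 cm (diverging).
Lens 1: 1/d_i1 = 1/(-24.5) − 1/(83.5) = -0.05279, so d_i1 = -18.94 cm; m₁ = −d_i1/d_o1 = +0.2268.
d_o2 = 41.5 − (-18.94) = 60.44 cm.
Lens 2: 1/d_i2 = 1/(31.0) − 1/(60.44) = 0.01571, so d_i2 = 63.64 cm; m₂ = −d_i2/d_o2 = -1.053.
m = m₁·m₂ = (+0.2268)(-1.053) = -0.239.

m = -0.239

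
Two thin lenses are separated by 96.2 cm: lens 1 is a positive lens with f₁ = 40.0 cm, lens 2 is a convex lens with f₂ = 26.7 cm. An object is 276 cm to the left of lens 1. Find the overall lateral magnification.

m = +0.199

Lens 1: 1/d_i1 = 1/(40.0) − 1/(276) = 0.02138, so d_i1 = 46.78 cm; m₁ = −d_i1/d_o1 = -0.1695.
d_o2 = 96.2 − (46.78) = 49.42 cm.
Lens 2: 1/d_i2 = 1/(26.7) − 1/(49.42) = 0.01722, so d_i2 = 58.08 cm; m₂ = −d_i2/d_o2 = -1.175.
m = m₁·m₂ = (-0.1695)(-1.175) = +0.199.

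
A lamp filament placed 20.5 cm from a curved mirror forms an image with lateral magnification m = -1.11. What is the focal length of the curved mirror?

f = 10.8 cm (concave)

m = −d_i/d_o ⇒ d_i = −m·d_o = −(-1.11)·(20.5) = 22.76 cm.
1/f = 1/d_o + 1/d_i = 1/(20.5) + 1/(22.76) = 0.09272, so f = 10.8 cm.
Since f is positive, the curved mirror is concave.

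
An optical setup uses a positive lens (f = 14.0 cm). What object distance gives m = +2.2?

m = −d_i/d_o ⇒ d_i = −m·d_o.
1/f = 1/d_o + 1/d_i = 1/d_o − 1/(m·d_o) = (1 − 1/m)/d_o, so d_o = f(1 − 1/m) = (14.00)(1 − 1/(+2.2)) = 7.64 cm.

7.64 cm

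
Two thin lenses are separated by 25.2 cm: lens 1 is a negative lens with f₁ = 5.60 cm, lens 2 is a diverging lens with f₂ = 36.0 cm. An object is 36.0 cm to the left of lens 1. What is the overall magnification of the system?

m = +0.0734

f₁ = −5.60 cm (diverging).
Lens 1: 1/d_i1 = 1/(-5.60) − 1/(36.0) = -0.2063, so d_i1 = -4.846 cm; m₁ = −d_i1/d_o1 = +0.1346.
d_o2 = 25.2 − (-4.846) = 30.05 cm.
f₂ = −36.0 cm (diverging).
Lens 2: 1/d_i2 = 1/(-36.0) − 1/(30.05) = -0.06106, so d_i2 = -16.38 cm; m₂ = −d_i2/d_o2 = +0.5450.
m = m₁·m₂ = (+0.1346)(+0.5450) = +0.0734.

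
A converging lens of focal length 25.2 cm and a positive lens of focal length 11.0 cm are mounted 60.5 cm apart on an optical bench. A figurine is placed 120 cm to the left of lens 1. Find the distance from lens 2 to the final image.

17.9 cm

Lens 1: 1/d_i1 = 1/f₁ − 1/d_o1 = 1/(25.2) − 1/(120) = 0.03135, so d_i1 = 31.90 cm.
The intermediate image is 31.90 cm to the right of lens 1, which is 60.5 − (31.90) = 28.60 cm to the left of lens 2, so d_o2 = +28.60 cm.
Lens 2: 1/d_i2 = 1/f₂ − 1/d_o2 = 1/(11.0) − 1/(28.60) = 0.05594, so d_i2 = 17.9 cm.
The final image is real, 17.9 cm to the right of lens 2 (overall magnification ≈ 0.17).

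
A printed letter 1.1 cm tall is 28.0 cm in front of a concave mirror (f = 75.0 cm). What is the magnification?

m = +1.60

1/d_i = 1/f − 1/d_o = 1/(75.00) − 1/(28.0) = -0.02238, so d_i = -44.68 cm.
m = −d_i/d_o = −(-44.68)/(28.0) = +1.60.
The image is virtual, upright and enlarged, behind the mirror.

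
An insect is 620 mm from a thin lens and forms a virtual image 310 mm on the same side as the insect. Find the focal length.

Virtual image ⇒ d_i = −310 mm.
1/f = 1/d_o + 1/d_i = 1/(620) + 1/(-310) = -0.001613, so f = -620 mm.
Since f is negative, the thin lens is diverging.

f = -620 mm (diverging)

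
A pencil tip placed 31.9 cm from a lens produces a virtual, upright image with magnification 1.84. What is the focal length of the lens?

m = −d_i/d_o ⇒ d_i = −m·d_o = −(+1.84)·(31.9) = -58.70 cm.
1/f = 1/d_o + 1/d_i = 1/(31.9) + 1/(-58.70) = 0.01431, so f = 69.9 cm.
Since f is positive, the lens is converging.

f = 69.9 cm (converging)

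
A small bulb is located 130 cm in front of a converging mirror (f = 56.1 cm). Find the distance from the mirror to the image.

98.7 cm

Mirror equation: 1/d_i = 1/f − 1/d_o = 1/(56.10) − 1/(130) = 0.01783 − 0.007692 = 0.01013, so d_i = 98.7 cm.
The image is real, inverted and reduced, in front of the mirror.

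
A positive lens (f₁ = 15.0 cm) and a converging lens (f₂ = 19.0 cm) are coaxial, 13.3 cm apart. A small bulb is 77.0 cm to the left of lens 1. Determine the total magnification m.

m = -0.189

Lens 1: 1/d_i1 = 1/(15.0) − 1/(77.0) = 0.05368, so d_i1 = 18.63 cm; m₁ = −d_i1/d_o1 = -0.2419.
d_o2 = 13.3 − (18.63) = -5.330 cm (virtual object).
Lens 2: 1/d_i2 = 1/(19.0) − 1/(-5.330) = 0.2402, so d_i2 = 4.162 cm; m₂ = −d_i2/d_o2 = +0.7809.
m = m₁·m₂ = (-0.2419)(+0.7809) = -0.189.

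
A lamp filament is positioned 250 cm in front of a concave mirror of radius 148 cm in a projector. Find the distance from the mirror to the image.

105 cm

f = R/2 = 148/2 = 74.00 cm.
Mirror equation: 1/v = 1/f − 1/u = 1/(74.00) − 1/(250) = 0.01351 − 0.004000 = 0.009514, so v = 105 cm.
The image is real, inverted and reduced, in front of the mirror.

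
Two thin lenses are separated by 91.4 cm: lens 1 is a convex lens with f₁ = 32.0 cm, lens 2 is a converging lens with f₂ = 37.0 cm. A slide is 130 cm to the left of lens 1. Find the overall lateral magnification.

m = +1.01

Lens 1: 1/d_i1 = 1/(32.0) − 1/(130) = 0.02356, so d_i1 = 42.45 cm; m₁ = −d_i1/d_o1 = -0.3265.
d_o2 = 91.4 − (42.45) = 48.95 cm.
Lens 2: 1/d_i2 = 1/(37.0) − 1/(48.95) = 0.006598, so d_i2 = 151.6 cm; m₂ = −d_i2/d_o2 = -3.096.
m = m₁·m₂ = (-0.3265)(-3.096) = +1.01.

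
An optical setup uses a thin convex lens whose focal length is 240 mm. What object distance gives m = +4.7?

189 mm

m = −d_i/d_o ⇒ d_i = −m·d_o.
1/f = 1/d_o + 1/d_i = 1/d_o − 1/(m·d_o) = (1 − 1/m)/d_o, so d_o = f(1 − 1/m) = (240.0)(1 − 1/(+4.7)) = 189 mm.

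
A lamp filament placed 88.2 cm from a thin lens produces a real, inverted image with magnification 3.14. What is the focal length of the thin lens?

m = −d_i/d_o ⇒ d_i = −m·d_o = −(-3.14)·(88.2) = 276.9 cm.
1/f = 1/d_o + 1/d_i = 1/(88.2) + 1/(276.9) = 0.01495, so f = 66.9 cm.
Since f is positive, the thin lens is converging.

f = 66.9 cm (converging)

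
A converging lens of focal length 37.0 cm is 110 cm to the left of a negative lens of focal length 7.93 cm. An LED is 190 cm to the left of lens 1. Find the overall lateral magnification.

m = -0.0266

Lens 1: 1/d_i1 = 1/(37.0) − 1/(190) = 0.02176, so d_i1 = 45.95 cm; m₁ = −d_i1/d_o1 = -0.2418.
d_o2 = 110 − (45.95) = 64.05 cm.
f₂ = −7.93 cm (diverging).
Lens 2: 1/d_i2 = 1/(-7.93) − 1/(64.05) = -0.1417, so d_i2 = -7.056 cm; m₂ = −d_i2/d_o2 = +0.1102.
m = m₁·m₂ = (-0.2418)(+0.1102) = -0.0266.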